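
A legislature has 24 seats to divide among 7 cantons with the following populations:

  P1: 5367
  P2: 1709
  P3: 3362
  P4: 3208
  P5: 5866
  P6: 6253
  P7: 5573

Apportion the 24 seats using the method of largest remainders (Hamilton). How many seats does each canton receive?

P1 4, P2 1, P3 3, P4 2, P5 5, P6 5, P7 4

Total 31338; standard divisor 31338/24 ≈ 1305.75.
Standard quotas: P1 4.1103, P2 1.3088, P3 2.5748, P4 2.4568, P5 4.4924, P6 4.7888, P7 4.2680.
Lower quotas: P1 4, P2 1, P3 2, P4 2, P5 4, P6 4, P7 4 (sum 21, leaving 3 seats).
Remainders in descending order: P6 0.7888, P3 0.5748, P5 0.4924, P4 0.4568, P2 0.3088, P7 0.2680, P1 0.1103.
Largest remainders: P6, P3, P5 receive the extra seats.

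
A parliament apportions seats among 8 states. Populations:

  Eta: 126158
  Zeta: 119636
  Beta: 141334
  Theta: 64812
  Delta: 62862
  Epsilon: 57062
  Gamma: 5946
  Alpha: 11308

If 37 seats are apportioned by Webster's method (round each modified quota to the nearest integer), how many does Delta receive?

Standard divisor 589118/37 ≈ 15922.108; standard quotas: Eta 7.923, Zeta 7.514, Beta 8.877, Theta 4.071, Delta 3.948, Epsilon 3.584, Gamma 0.373, Alpha 0.710.
Rounding to the nearest integer gives 8, 8, 9, 4, 4, 4, 0, 1 = 38 seats, so the divisor must be adjusted.
With modified divisor 16100: modified quotas Eta 7.836, Zeta 7.431, Beta 8.779, Theta 4.026, Delta 3.904, Epsilon 3.544, Gamma 0.369, Alpha 0.702.
Rounding to the nearest integer: Eta 8, Zeta 7, Beta 9, Theta 4, Delta 4, Epsilon 4, Gamma 0, Alpha 1 (total 37).
Delta receives 4.

4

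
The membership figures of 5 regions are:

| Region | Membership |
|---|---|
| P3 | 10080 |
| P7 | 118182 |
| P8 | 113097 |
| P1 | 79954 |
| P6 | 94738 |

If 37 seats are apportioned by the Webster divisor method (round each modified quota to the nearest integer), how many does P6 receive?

8

Standard divisor 416051/37 ≈ 11244.622; standard quotas: P3 0.896, P7 10.510, P8 10.058, P1 7.110, P6 8.425.
Rounding to the nearest integer gives P3 1, P7 11, P8 10, P1 7, P6 8 — total 37, matching the house size, so no adjustment is needed.
P6 receives 8.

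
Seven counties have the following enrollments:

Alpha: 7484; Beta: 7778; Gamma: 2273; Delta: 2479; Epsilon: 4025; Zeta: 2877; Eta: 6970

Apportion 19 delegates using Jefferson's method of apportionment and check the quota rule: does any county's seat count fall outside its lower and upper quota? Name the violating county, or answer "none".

none

Standard quotas: Alpha 4.196, Beta 4.361, Gamma 1.274, Delta 1.390, Epsilon 2.257, Zeta 1.613, Eta 3.908.
Jefferson allocation: Alpha 5, Beta 5, Gamma 1, Delta 1, Epsilon 2, Zeta 1, Eta 4.
Every allocation lies between the lower and upper quota.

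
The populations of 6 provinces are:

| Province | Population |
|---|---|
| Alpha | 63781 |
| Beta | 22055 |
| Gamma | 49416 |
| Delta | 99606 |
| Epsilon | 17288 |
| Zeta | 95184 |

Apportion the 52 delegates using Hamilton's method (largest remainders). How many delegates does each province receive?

The standard divisor is 347330/52 ≈ 6679.423.
Standard quotas: Alpha 9.5489, Beta 3.3019, Gamma 7.3982, Delta 14.9124, Epsilon 2.5882, Zeta 14.2503.
Lower quotas: Alpha 9, Beta 3, Gamma 7, Delta 14, Epsilon 2, Zeta 14 (sum 49, leaving 3 seats).
Remainders in descending order: Delta 0.9124, Epsilon 0.5882, Alpha 0.5489, Gamma 0.3982, Beta 0.3019, Zeta 0.2503.
The surplus seats go to Delta, Epsilon, Alpha.

Alpha 10; Beta 3; Gamma 7; Delta 15; Epsilon 3; Zeta 14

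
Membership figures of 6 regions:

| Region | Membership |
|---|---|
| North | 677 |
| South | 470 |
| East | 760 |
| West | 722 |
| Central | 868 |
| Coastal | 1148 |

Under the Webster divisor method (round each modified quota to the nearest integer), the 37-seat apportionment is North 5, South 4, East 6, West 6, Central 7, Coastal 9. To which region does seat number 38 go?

Priority for the next seat is population ÷ (current seats + 0.5).
Priorities: North 123.091, South 104.444, East 116.923, West 111.077, Central 115.733, Coastal 120.842.
Highest priority: North.

North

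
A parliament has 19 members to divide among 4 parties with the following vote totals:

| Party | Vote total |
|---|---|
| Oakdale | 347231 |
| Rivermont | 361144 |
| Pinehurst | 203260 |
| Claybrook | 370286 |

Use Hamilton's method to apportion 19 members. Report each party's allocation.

Oakdale: 5, Rivermont: 5, Pinehurst: 3, Claybrook: 6

Total 1281921; standard divisor 1281921/19 ≈ 67469.526.
Standard quotas: Oakdale 5.1465, Rivermont 5.3527, Pinehurst 3.0126, Claybrook 5.4882.
Lower quotas: Oakdale 5, Rivermont 5, Pinehurst 3, Claybrook 5 (sum 18, leaving 1 seat).
Remainders in descending order: Claybrook 0.4882, Rivermont 0.3527, Oakdale 0.1465, Pinehurst 0.0126.
Largest remainder: Claybrook receives the extra seat.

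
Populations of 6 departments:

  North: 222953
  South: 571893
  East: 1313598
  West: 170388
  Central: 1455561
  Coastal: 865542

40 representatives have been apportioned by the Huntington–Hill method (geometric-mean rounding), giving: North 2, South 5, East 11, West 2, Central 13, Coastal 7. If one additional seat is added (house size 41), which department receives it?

Priority for the next seat is population ÷ (√(s·(s+1))).
Priorities: North 91020.181, South 104412.899, East 114334.030, West 69560.610, Central 107893.360, Coastal 115662.915.
Highest priority: Coastal.

Coastal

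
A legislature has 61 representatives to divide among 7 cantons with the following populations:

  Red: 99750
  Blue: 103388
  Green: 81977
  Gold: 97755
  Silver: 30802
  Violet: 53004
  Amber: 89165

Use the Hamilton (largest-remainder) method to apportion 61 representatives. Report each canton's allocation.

The standard divisor is 555841/61 ≈ 9112.148.
Standard quotas: Red 10.9469, Blue 11.3462, Green 8.9965, Gold 10.7280, Silver 3.3803, Violet 5.8169, Amber 9.7853.
Lower quotas: Red 10, Blue 11, Green 8, Gold 10, Silver 3, Violet 5, Amber 9 (sum 56, leaving 5 seats).
Remainders in descending order: Green 0.9965, Red 0.9469, Violet 0.8169, Amber 0.7853, Gold 0.7280, Silver 0.3803, Blue 0.3462.
Largest remainders: Green, Red, Violet, Amber, Gold receive the extra seats.

Red=11; Blue=11; Green=9; Gold=11; Silver=3; Violet=6; Amber=10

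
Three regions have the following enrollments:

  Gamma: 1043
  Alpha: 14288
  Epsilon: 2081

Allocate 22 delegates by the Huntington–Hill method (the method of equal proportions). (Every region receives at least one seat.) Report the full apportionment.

Gamma 1, Alpha 18, Epsilon 3

With divisor 795: modified quotas Gamma 1.312, Alpha 17.972, Epsilon 2.618.
Geometric-mean thresholds: Gamma √(1·2)=1.414, Alpha √(17·18)=17.493, Epsilon √(2·3)=2.449.
Each quota rounded against its threshold gives Gamma 1, Alpha 18, Epsilon 3 (total 22).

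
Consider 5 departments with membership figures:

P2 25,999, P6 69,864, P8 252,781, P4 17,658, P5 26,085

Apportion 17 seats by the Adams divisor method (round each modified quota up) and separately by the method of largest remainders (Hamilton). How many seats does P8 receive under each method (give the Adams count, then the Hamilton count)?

10 and 11

Adams: P2 1, P6 3, P8 10, P4 1, P5 2.
Hamilton: P2 1, P6 3, P8 11, P4 1, P5 1.
P8 gets 10 under Adams and 11 under Hamilton.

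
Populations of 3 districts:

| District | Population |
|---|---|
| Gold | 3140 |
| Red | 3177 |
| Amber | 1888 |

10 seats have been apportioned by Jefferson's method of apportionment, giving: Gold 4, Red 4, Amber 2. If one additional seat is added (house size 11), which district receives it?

Red

Priority for the next seat is population ÷ (current seats + 1).
Priorities: Gold 628.000, Red 635.400, Amber 629.333.
Highest priority: Red.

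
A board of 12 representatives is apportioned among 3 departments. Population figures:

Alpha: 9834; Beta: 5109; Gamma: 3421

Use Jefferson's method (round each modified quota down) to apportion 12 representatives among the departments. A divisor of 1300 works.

Alpha=7, Beta=3, Gamma=2

With modified divisor 1300: modified quotas Alpha 7.565, Beta 3.930, Gamma 2.632.
Rounding down: Alpha 7, Beta 3, Gamma 2 (total 12).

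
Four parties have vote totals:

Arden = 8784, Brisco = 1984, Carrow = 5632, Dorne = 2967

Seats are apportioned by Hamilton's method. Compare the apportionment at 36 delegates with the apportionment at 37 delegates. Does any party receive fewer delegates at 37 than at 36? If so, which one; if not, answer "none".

At 36 seats: Arden 16, Brisco 4, Carrow 10, Dorne 6.
At 37 seats: Arden 17, Brisco 4, Carrow 11, Dorne 5.
Dorne drops from 6 to 5.

Dorne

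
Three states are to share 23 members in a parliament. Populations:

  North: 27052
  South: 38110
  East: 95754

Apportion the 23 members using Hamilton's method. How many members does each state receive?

North=4, South=5, East=14

Standard divisor: 160916 ÷ 23 ≈ 6996.348.
Standard quotas: North 3.8666, South 5.4471, East 13.6863.
Lower quotas: North 3, South 5, East 13 (sum 21, leaving 2 seats).
Remainders in descending order: North 0.8666, East 0.6863, South 0.4471.
The surplus seats go to North, East.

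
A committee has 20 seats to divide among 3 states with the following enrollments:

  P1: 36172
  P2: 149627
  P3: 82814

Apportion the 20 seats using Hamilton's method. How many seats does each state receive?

P1 3, P2 11, P3 6

The standard divisor is 268613/20 ≈ 13430.65.
Standard quotas: P1 2.6932, P2 11.1407, P3 6.1660.
Lower quotas: P1 2, P2 11, P3 6 (sum 19, leaving 1 seat).
Remainders in descending order: P1 0.6932, P3 0.1660, P2 0.1407.
Largest remainder: P1 receives the extra seat.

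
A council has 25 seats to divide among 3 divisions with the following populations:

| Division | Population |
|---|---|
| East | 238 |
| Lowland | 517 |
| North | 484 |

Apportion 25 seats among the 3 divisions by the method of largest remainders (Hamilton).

East: 5, Lowland: 10, North: 10

The standard divisor is 1239/25 ≈ 49.56.
Standard quotas: East 4.802, Lowland 10.432, North 9.766.
Lower quotas: East 4, Lowland 10, North 9 (sum 23, leaving 2 seats).
Remainders in descending order: East 0.802, North 0.766, Lowland 0.432.
Largest remainders: East, North receive the extra seats.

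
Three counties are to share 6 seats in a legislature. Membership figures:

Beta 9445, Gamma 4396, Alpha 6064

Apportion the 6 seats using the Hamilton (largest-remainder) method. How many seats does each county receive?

Total 19905; standard divisor 19905/6 ≈ 3317.5.
Standard quotas: Beta 2.8470, Gamma 1.3251, Alpha 1.8279.
Lower quotas: Beta 2, Gamma 1, Alpha 1 (sum 4, leaving 2 seats).
Remainders in descending order: Beta 0.8470, Alpha 0.8279, Gamma 0.3251.
Largest remainders: Beta, Alpha receive the extra seats.

Beta 3; Gamma 1; Alpha 2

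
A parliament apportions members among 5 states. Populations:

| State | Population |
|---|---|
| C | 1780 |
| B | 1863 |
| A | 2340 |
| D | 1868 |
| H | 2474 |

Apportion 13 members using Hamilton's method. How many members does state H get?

3

The standard divisor is 10325/13 ≈ 794.231.
Standard quotas: C 2.241, B 2.346, A 2.946, D 2.352, H 3.115.
Lower quotas: C 2, B 2, A 2, D 2, H 3 (sum 11, leaving 2 seats).
Remainders in descending order: A 0.946, D 0.352, B 0.346, C 0.241, H 0.115.
Largest remainders: A, D receive the extra seats.
H receives 3.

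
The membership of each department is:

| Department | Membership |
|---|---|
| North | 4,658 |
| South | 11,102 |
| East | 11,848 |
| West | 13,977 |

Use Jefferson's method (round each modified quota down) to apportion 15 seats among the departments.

North: 1, South: 4, East: 5, West: 5

Standard divisor 41585/15 ≈ 2772.333; standard quotas: North 1.680, South 4.005, East 4.274, West 5.042.
Rounding down gives 1, 4, 4, 5 = 14 seats, so the divisor must be adjusted.
With modified divisor 2357.57: modified quotas North 1.976, South 4.709, East 5.026, West 5.929.
Rounding down: North 1, South 4, East 5, West 5 (total 15).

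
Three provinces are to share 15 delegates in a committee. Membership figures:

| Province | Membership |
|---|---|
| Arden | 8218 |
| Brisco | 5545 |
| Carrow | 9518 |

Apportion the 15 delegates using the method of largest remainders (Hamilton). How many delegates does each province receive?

Total 23281; standard divisor 23281/15 ≈ 1552.067.
Standard quotas: Arden 5.2949, Brisco 3.5727, Carrow 6.1325.
Lower quotas: Arden 5, Brisco 3, Carrow 6 (sum 14, leaving 1 seat).
Remainders in descending order: Brisco 0.5727, Arden 0.2949, Carrow 0.1325.
The surplus seat goes to Brisco.

Arden: 5, Brisco: 4, Carrow: 6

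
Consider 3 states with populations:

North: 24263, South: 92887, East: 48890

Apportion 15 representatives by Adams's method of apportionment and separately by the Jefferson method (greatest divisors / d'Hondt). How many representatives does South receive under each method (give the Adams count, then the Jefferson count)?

Adams: North 2, South 8, East 5.
Jefferson: North 2, South 9, East 4.
South gets 8 under Adams and 9 under Jefferson.

8 and 9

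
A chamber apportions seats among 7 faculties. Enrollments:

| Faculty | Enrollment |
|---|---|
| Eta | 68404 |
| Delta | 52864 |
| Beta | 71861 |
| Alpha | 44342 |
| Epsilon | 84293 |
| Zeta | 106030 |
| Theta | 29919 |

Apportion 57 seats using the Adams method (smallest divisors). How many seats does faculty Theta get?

Standard divisor 457713/57 ≈ 8030.053; standard quotas: Eta 8.518, Delta 6.583, Beta 8.949, Alpha 5.522, Epsilon 10.497, Zeta 13.204, Theta 3.726.
Rounding up gives 9, 7, 9, 6, 11, 14, 4 = 60 seats, so the divisor must be adjusted.
With modified divisor 8700: modified quotas Eta 7.863, Delta 6.076, Beta 8.260, Alpha 5.097, Epsilon 9.689, Zeta 12.187, Theta 3.439.
Rounding up: Eta 8, Delta 7, Beta 9, Alpha 6, Epsilon 10, Zeta 13, Theta 4 (total 57).
Theta receives 4.

4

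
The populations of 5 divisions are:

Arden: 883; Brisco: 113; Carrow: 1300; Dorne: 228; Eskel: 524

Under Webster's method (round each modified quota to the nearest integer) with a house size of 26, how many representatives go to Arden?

Standard divisor 3048/26 ≈ 117.231; standard quotas: Arden 7.532, Brisco 0.964, Carrow 11.089, Dorne 1.945, Eskel 4.470.
Rounding to the nearest integer gives Arden 8, Brisco 1, Carrow 11, Dorne 2, Eskel 4 — total 26, matching the house size, so no adjustment is needed.
Arden receives 8.

8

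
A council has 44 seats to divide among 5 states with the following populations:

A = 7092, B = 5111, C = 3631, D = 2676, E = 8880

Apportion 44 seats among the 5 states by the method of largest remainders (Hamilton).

A=12; B=8; C=6; D=4; E=14

Standard divisor: 27390 ÷ 44 ≈ 622.5.
Standard quotas: A 11.3928, B 8.2104, C 5.8329, D 4.2988, E 14.2651.
Lower quotas: A 11, B 8, C 5, D 4, E 14 (sum 42, leaving 2 seats).
Remainders in descending order: C 0.8329, A 0.3928, D 0.2988, E 0.2651, B 0.2104.
The surplus seats go to C, A.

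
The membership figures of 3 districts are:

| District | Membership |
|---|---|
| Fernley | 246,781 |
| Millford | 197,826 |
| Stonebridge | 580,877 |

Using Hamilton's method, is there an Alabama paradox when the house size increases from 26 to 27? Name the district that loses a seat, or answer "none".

none

At 26 seats: Fernley 6, Millford 5, Stonebridge 15.
At 27 seats: Fernley 7, Millford 5, Stonebridge 15.
No district's allocation decreased.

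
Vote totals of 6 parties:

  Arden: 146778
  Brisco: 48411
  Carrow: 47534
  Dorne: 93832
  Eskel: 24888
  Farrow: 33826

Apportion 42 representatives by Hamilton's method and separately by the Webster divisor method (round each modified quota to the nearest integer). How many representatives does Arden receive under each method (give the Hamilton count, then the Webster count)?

16 and 15

Hamilton: Arden 16, Brisco 5, Carrow 5, Dorne 10, Eskel 3, Farrow 3.
Webster: Arden 15, Brisco 5, Carrow 5, Dorne 10, Eskel 3, Farrow 4.
Arden gets 16 under Hamilton and 15 under Webster.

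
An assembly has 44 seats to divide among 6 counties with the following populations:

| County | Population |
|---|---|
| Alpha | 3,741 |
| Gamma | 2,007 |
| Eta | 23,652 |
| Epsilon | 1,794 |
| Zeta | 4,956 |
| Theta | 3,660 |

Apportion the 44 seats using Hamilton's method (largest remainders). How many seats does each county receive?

Total 39810; standard divisor 39810/44 ≈ 904.773.
Standard quotas: Alpha 4.1347, Gamma 2.2182, Eta 26.1414, Epsilon 1.9828, Zeta 5.4776, Theta 4.0452.
Lower quotas: Alpha 4, Gamma 2, Eta 26, Epsilon 1, Zeta 5, Theta 4 (sum 42, leaving 2 seats).
Remainders in descending order: Epsilon 0.9828, Zeta 0.4776, Gamma 0.2182, Eta 0.1414, Alpha 0.1347, Theta 0.0452.
Largest remainders: Epsilon, Zeta receive the extra seats.

Alpha 4; Gamma 2; Eta 26; Epsilon 2; Zeta 6; Theta 4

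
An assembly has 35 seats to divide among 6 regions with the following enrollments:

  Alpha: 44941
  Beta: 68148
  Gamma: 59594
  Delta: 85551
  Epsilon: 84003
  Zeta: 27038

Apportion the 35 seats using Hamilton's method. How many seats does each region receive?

Alpha=4, Beta=6, Gamma=6, Delta=8, Epsilon=8, Zeta=3

Total 369275; standard divisor 369275/35 ≈ 10550.714.
Standard quotas: Alpha 4.2595, Beta 6.4591, Gamma 5.6483, Delta 8.1086, Epsilon 7.9618, Zeta 2.5627.
Lower quotas: Alpha 4, Beta 6, Gamma 5, Delta 8, Epsilon 7, Zeta 2 (sum 32, leaving 3 seats).
Remainders in descending order: Epsilon 0.9618, Gamma 0.6483, Zeta 0.5627, Beta 0.4591, Alpha 0.2595, Delta 0.1086.
The surplus seats go to Epsilon, Gamma, Zeta.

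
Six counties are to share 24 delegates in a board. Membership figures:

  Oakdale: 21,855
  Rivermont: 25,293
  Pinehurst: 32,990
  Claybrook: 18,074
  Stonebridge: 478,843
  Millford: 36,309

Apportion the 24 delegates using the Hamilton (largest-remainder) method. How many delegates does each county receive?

Oakdale=1; Rivermont=1; Pinehurst=1; Claybrook=1; Stonebridge=19; Millford=1

Total 613364; standard divisor 613364/24 ≈ 25556.833.
Standard quotas: Oakdale 0.8552, Rivermont 0.9897, Pinehurst 1.2908, Claybrook 0.7072, Stonebridge 18.7364, Millford 1.4207.
Lower quotas: Oakdale 0, Rivermont 0, Pinehurst 1, Claybrook 0, Stonebridge 18, Millford 1 (sum 20, leaving 4 seats).
Remainders in descending order: Rivermont 0.9897, Oakdale 0.8552, Stonebridge 0.7364, Claybrook 0.7072, Millford 0.4207, Pinehurst 0.2908.
The surplus seats go to Rivermont, Oakdale, Stonebridge, Claybrook.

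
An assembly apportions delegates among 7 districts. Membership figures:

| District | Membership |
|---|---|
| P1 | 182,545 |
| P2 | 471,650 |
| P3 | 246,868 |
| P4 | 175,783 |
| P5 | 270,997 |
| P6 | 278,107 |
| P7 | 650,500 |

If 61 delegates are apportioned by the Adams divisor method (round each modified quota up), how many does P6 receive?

8

Standard divisor 2276450/61 ≈ 37318.852; standard quotas: P1 4.891, P2 12.638, P3 6.615, P4 4.710, P5 7.262, P6 7.452, P7 17.431.
Rounding up gives 5, 13, 7, 5, 8, 8, 18 = 64 seats, so the divisor must be adjusted.
With modified divisor 39500: modified quotas P1 4.621, P2 11.941, P3 6.250, P4 4.450, P5 6.861, P6 7.041, P7 16.468.
Rounding up: P1 5, P2 12, P3 7, P4 5, P5 7, P6 8, P7 17 (total 61).
P6 receives 8.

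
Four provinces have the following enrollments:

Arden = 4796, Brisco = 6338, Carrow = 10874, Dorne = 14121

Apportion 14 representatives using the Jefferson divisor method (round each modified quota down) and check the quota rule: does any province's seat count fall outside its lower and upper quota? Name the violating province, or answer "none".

none

Standard quotas: Arden 1.858, Brisco 2.456, Carrow 4.214, Dorne 5.472.
Jefferson allocation: Arden 2, Brisco 2, Carrow 4, Dorne 6.
Every allocation lies between the lower and upper quota.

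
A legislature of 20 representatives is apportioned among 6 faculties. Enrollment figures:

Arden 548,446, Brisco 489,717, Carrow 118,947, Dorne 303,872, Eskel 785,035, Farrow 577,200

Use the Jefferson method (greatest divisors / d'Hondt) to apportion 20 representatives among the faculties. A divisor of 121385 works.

Arden: 4, Brisco: 4, Carrow: 0, Dorne: 2, Eskel: 6, Farrow: 4

With modified divisor 121385: modified quotas Arden 4.518, Brisco 4.034, Carrow 0.980, Dorne 2.503, Eskel 6.467, Farrow 4.755.
Rounding down: Arden 4, Brisco 4, Carrow 0, Dorne 2, Eskel 6, Farrow 4 (total 20).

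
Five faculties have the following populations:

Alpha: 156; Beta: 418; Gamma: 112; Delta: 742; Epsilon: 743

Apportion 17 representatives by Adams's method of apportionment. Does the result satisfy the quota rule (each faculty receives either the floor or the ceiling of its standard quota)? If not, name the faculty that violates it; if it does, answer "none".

none

Standard quotas: Alpha 1.222, Beta 3.273, Gamma 0.877, Delta 5.810, Epsilon 5.818.
Adams allocation: Alpha 2, Beta 3, Gamma 1, Delta 5, Epsilon 6.
Every allocation lies between the lower and upper quota.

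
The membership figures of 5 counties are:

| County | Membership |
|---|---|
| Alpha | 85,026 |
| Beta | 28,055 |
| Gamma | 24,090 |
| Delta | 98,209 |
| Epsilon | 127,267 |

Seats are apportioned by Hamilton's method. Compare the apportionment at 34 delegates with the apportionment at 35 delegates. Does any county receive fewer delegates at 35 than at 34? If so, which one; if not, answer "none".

At 34 seats: Alpha 8, Beta 3, Gamma 2, Delta 9, Epsilon 12.
At 35 seats: Alpha 8, Beta 3, Gamma 2, Delta 10, Epsilon 12.
No county's allocation decreased.

none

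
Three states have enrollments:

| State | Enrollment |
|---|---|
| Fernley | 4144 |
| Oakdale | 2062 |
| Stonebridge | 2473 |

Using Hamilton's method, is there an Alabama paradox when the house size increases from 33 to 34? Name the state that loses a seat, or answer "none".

At 33 seats: Fernley 16, Oakdale 8, Stonebridge 9.
At 34 seats: Fernley 16, Oakdale 8, Stonebridge 10.
No state's allocation decreased.

none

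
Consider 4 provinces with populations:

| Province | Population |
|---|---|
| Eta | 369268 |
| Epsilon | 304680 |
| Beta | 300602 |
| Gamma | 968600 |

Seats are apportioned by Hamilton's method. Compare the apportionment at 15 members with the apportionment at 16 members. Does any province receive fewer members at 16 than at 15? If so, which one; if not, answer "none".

At 15 seats: Eta 3, Epsilon 2, Beta 2, Gamma 8.
At 16 seats: Eta 3, Epsilon 3, Beta 2, Gamma 8.
No province's allocation decreased.

none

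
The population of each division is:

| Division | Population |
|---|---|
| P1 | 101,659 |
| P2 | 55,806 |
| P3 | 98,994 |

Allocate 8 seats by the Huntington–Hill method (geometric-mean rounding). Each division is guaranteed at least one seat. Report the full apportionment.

With divisor 34404: modified quotas P1 2.955, P2 1.622, P3 2.877.
Geometric-mean thresholds: P1 √(2·3)=2.449, P2 √(1·2)=1.414, P3 √(2·3)=2.449.
Each quota rounded against its threshold gives P1 3, P2 2, P3 3 (total 8).

P1=3, P2=2, P3=3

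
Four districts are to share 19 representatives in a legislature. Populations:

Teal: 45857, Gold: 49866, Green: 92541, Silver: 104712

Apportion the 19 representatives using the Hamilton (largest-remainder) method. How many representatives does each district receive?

Teal=3; Gold=3; Green=6; Silver=7

Standard divisor: 292976 ÷ 19 ≈ 15419.789.
Standard quotas: Teal 2.9739, Gold 3.2339, Green 6.0014, Silver 6.7908.
Lower quotas: Teal 2, Gold 3, Green 6, Silver 6 (sum 17, leaving 2 seats).
Remainders in descending order: Teal 0.9739, Silver 0.7908, Gold 0.2339, Green 0.0014.
The surplus seats go to Teal, Silver.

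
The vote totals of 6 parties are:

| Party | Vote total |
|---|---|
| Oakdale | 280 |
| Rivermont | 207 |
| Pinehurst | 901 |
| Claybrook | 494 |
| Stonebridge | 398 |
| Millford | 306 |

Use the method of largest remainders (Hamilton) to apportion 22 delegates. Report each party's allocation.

Oakdale 2; Rivermont 2; Pinehurst 8; Claybrook 4; Stonebridge 3; Millford 3

Total 2586; standard divisor 2586/22 ≈ 117.545.
Standard quotas: Oakdale 2.382, Rivermont 1.761, Pinehurst 7.665, Claybrook 4.203, Stonebridge 3.386, Millford 2.603.
Lower quotas: Oakdale 2, Rivermont 1, Pinehurst 7, Claybrook 4, Stonebridge 3, Millford 2 (sum 19, leaving 3 seats).
Remainders in descending order: Rivermont 0.761, Pinehurst 0.665, Millford 0.603, Stonebridge 0.386, Oakdale 0.382, Claybrook 0.203.
The surplus seats go to Rivermont, Pinehurst, Millford.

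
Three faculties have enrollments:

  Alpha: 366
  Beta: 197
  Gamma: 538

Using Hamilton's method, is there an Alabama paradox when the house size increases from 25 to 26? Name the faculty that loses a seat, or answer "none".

none

At 25 seats: Alpha 8, Beta 5, Gamma 12.
At 26 seats: Alpha 8, Beta 5, Gamma 13.
No faculty's allocation decreased.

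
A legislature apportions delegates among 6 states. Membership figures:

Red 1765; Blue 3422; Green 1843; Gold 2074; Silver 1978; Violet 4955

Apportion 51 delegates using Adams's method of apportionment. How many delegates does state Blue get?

11

Standard divisor 16037/51 ≈ 314.451; standard quotas: Red 5.613, Blue 10.882, Green 5.861, Gold 6.596, Silver 6.290, Violet 15.758.
Rounding up gives 6, 11, 6, 7, 7, 16 = 53 seats, so the divisor must be adjusted.
With modified divisor 340: modified quotas Red 5.191, Blue 10.065, Green 5.421, Gold 6.100, Silver 5.818, Violet 14.574.
Rounding up: Red 6, Blue 11, Green 6, Gold 7, Silver 6, Violet 15 (total 51).
Blue receives 11.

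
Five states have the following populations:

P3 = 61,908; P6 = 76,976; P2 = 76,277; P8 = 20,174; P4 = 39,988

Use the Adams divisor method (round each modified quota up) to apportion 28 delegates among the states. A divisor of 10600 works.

With modified divisor 10600: modified quotas P3 5.840, P6 7.262, P2 7.196, P8 1.903, P4 3.772.
Rounding up: P3 6, P6 8, P2 8, P8 2, P4 4 (total 28).

P3=6; P6=8; P2=8; P8=2; P4=4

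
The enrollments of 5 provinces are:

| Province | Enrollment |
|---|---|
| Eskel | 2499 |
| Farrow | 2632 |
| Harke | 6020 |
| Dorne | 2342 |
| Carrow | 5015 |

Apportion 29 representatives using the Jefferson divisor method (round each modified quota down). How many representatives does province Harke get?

10

Standard divisor 18508/29 ≈ 638.207; standard quotas: Eskel 3.916, Farrow 4.124, Harke 9.433, Dorne 3.670, Carrow 7.858.
Rounding down gives 3, 4, 9, 3, 7 = 26 seats, so the divisor must be adjusted.
With modified divisor 600: modified quotas Eskel 4.165, Farrow 4.387, Harke 10.033, Dorne 3.903, Carrow 8.358.
Rounding down: Eskel 4, Farrow 4, Harke 10, Dorne 3, Carrow 8 (total 29).
Harke receives 10.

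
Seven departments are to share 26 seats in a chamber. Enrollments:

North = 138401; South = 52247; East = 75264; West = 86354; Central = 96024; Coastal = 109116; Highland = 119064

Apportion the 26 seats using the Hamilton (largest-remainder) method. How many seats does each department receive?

The standard divisor is 676470/26 ≈ 26018.077.
Standard quotas: North 5.3194, South 2.0081, East 2.8928, West 3.3190, Central 3.6907, Coastal 4.1939, Highland 4.5762.
Lower quotas: North 5, South 2, East 2, West 3, Central 3, Coastal 4, Highland 4 (sum 23, leaving 3 seats).
Remainders in descending order: East 0.8928, Central 0.6907, Highland 0.5762, North 0.3194, West 0.3190, Coastal 0.1939, South 0.0081.
Largest remainders: East, Central, Highland receive the extra seats.

North 5, South 2, East 3, West 3, Central 4, Coastal 4, Highland 5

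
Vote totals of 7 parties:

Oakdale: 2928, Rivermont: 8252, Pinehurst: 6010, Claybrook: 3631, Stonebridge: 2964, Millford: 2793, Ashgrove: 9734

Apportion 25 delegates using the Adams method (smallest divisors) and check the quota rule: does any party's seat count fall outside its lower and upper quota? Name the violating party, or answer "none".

none

Standard quotas: Oakdale 2.016, Rivermont 5.681, Pinehurst 4.138, Claybrook 2.500, Stonebridge 2.041, Millford 1.923, Ashgrove 6.702.
Adams allocation: Oakdale 2, Rivermont 6, Pinehurst 4, Claybrook 3, Stonebridge 2, Millford 2, Ashgrove 6.
Every allocation lies between the lower and upper quota.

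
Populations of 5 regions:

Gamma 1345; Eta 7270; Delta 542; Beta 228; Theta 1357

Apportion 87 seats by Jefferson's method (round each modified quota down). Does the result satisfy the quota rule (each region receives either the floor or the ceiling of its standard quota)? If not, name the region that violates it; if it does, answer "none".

Eta

Standard quotas: Gamma 10.893, Eta 58.880, Delta 4.390, Beta 1.847, Theta 10.990.
Jefferson allocation: Gamma 11, Eta 60, Delta 4, Beta 1, Theta 11.
Eta has quota 58.880 (lower 58, upper 59) but receives 60 — outside the quota interval.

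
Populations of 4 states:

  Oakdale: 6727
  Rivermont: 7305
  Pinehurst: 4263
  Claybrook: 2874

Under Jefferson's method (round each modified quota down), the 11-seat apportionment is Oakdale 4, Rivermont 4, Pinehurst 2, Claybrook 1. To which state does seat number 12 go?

Rivermont

Priority for the next seat is population ÷ (current seats + 1).
Priorities: Oakdale 1345.400, Rivermont 1461.000, Pinehurst 1421.000, Claybrook 1437.000.
Highest priority: Rivermont.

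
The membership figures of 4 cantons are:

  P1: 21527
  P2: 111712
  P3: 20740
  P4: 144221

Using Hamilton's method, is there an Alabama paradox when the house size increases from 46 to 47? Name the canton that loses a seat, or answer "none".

P1

At 46 seats: P1 4, P2 17, P3 3, P4 22.
At 47 seats: P1 3, P2 18, P3 3, P4 23.
P1 drops from 4 to 3.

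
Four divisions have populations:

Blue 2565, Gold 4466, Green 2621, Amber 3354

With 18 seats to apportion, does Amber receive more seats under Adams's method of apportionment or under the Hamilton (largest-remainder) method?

Adams: Blue 4, Gold 6, Green 4, Amber 4.
Hamilton: Blue 3, Gold 6, Green 4, Amber 5.
Amber gets 4 under Adams and 5 under Hamilton.

Hamilton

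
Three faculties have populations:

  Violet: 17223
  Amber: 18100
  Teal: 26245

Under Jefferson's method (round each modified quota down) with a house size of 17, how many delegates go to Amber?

5

Standard divisor 61568/17 ≈ 3621.647; standard quotas: Violet 4.756, Amber 4.998, Teal 7.247.
Rounding down gives 4, 4, 7 = 15 seats, so the divisor must be adjusted.
With modified divisor 3400: modified quotas Violet 5.066, Amber 5.324, Teal 7.719.
Rounding down: Violet 5, Amber 5, Teal 7 (total 17).
Amber receives 5.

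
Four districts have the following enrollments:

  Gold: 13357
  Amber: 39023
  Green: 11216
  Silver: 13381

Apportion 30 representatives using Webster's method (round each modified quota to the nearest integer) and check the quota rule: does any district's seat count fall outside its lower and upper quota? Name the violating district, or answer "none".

Standard quotas: Gold 5.206, Amber 15.208, Green 4.371, Silver 5.215.
Webster allocation: Gold 5, Amber 16, Green 4, Silver 5.
Every allocation lies between the lower and upper quota.

none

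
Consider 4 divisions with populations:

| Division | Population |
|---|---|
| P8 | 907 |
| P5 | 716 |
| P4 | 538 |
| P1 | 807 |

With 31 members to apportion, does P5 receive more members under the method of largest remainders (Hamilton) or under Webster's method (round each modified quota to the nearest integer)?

Hamilton: P8 9, P5 8, P4 6, P1 8.
Webster: P8 10, P5 7, P4 6, P1 8.
P5 gets 8 under Hamilton and 7 under Webster.

Hamilton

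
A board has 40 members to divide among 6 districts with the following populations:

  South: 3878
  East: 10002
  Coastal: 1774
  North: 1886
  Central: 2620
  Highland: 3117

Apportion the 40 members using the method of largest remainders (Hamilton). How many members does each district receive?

South 7; East 17; Coastal 3; North 3; Central 5; Highland 5

The standard divisor is 23277/40 ≈ 581.925.
Standard quotas: South 6.6641, East 17.1878, Coastal 3.0485, North 3.2410, Central 4.5023, Highland 5.3564.
Lower quotas: South 6, East 17, Coastal 3, North 3, Central 4, Highland 5 (sum 38, leaving 2 seats).
Remainders in descending order: South 0.6641, Central 0.5023, Highland 0.3564, North 0.2410, East 0.1878, Coastal 0.0485.
The surplus seats go to South, Central.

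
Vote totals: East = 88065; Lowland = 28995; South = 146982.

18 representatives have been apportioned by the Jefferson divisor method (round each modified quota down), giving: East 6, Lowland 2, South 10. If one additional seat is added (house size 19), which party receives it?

Priority for the next seat is population ÷ (current seats + 1).
Priorities: East 12580.714, Lowland 9665.000, South 13362.000.
Highest priority: South.

South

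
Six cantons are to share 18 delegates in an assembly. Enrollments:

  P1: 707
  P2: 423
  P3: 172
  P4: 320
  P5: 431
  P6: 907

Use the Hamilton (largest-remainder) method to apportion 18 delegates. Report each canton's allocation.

P1 4, P2 3, P3 1, P4 2, P5 3, P6 5

Standard divisor: 2960 ÷ 18 ≈ 164.444.
Standard quotas: P1 4.299, P2 2.572, P3 1.046, P4 1.946, P5 2.621, P6 5.516.
Lower quotas: P1 4, P2 2, P3 1, P4 1, P5 2, P6 5 (sum 15, leaving 3 seats).
Remainders in descending order: P4 0.946, P5 0.621, P2 0.572, P6 0.516, P1 0.299, P3 0.046.
Largest remainders: P4, P5, P2 receive the extra seats.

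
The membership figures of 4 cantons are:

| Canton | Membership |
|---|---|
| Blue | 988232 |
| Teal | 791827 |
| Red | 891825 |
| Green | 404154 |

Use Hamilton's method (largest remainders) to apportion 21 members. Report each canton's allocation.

Blue 7; Teal 5; Red 6; Green 3

The standard divisor is 3076038/21 = 146478.
Standard quotas: Blue 6.7466, Teal 5.4058, Red 6.0885, Green 2.7591.
Lower quotas: Blue 6, Teal 5, Red 6, Green 2 (sum 19, leaving 2 seats).
Remainders in descending order: Green 0.7591, Blue 0.7466, Teal 0.4058, Red 0.0885.
The surplus seats go to Green, Blue.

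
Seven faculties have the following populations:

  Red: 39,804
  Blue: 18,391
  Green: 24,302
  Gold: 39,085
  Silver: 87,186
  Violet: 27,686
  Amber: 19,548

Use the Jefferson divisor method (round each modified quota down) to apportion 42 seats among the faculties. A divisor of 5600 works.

Red=7; Blue=3; Green=4; Gold=6; Silver=15; Violet=4; Amber=3

With modified divisor 5600: modified quotas Red 7.108, Blue 3.284, Green 4.340, Gold 6.979, Silver 15.569, Violet 4.944, Amber 3.491.
Rounding down: Red 7, Blue 3, Green 4, Gold 6, Silver 15, Violet 4, Amber 3 (total 42).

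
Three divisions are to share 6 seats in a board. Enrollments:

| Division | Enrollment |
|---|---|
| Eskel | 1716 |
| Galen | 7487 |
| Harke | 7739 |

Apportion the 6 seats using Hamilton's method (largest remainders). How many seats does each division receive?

Eskel=0, Galen=3, Harke=3

Total 16942; standard divisor 16942/6 ≈ 2823.667.
Standard quotas: Eskel 0.6077, Galen 2.6515, Harke 2.7408.
Lower quotas: Eskel 0, Galen 2, Harke 2 (sum 4, leaving 2 seats).
Remainders in descending order: Harke 0.7408, Galen 0.6515, Eskel 0.6077.
The surplus seats go to Harke, Galen.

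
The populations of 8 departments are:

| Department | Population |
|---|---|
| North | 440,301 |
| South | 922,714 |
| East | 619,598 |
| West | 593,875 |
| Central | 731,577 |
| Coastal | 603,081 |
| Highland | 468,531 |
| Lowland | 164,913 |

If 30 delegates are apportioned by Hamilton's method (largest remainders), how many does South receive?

Standard divisor: 4544590 ÷ 30 ≈ 151486.333.
Standard quotas: North 2.9065, South 6.0911, East 4.0901, West 3.9203, Central 4.8293, Coastal 3.9811, Highland 3.0929, Lowland 1.0886.
Lower quotas: North 2, South 6, East 4, West 3, Central 4, Coastal 3, Highland 3, Lowland 1 (sum 26, leaving 4 seats).
Remainders in descending order: Coastal 0.9811, West 0.9203, North 0.9065, Central 0.8293, Highland 0.0929, South 0.0911, East 0.0901, Lowland 0.0886.
Largest remainders: Coastal, West, North, Central receive the extra seats.
South receives 6.

6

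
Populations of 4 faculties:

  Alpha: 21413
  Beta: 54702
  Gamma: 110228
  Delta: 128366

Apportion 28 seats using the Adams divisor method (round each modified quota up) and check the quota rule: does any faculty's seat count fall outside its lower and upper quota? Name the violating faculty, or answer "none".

Standard quotas: Alpha 1.905, Beta 4.867, Gamma 9.807, Delta 11.421.
Adams allocation: Alpha 2, Beta 5, Gamma 10, Delta 11.
Every allocation lies between the lower and upper quota.

none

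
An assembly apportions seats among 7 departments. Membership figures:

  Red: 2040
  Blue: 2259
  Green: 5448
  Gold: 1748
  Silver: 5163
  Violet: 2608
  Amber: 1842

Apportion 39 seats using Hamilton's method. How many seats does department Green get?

10

Total 21108; standard divisor 21108/39 ≈ 541.231.
Standard quotas: Red 3.7692, Blue 4.1738, Green 10.0659, Gold 3.2297, Silver 9.5394, Violet 4.8186, Amber 3.4034.
Lower quotas: Red 3, Blue 4, Green 10, Gold 3, Silver 9, Violet 4, Amber 3 (sum 36, leaving 3 seats).
Remainders in descending order: Violet 0.8186, Red 0.7692, Silver 0.5394, Amber 0.4034, Gold 0.2297, Blue 0.1738, Green 0.0659.
The surplus seats go to Violet, Red, Silver.
Green receives 10.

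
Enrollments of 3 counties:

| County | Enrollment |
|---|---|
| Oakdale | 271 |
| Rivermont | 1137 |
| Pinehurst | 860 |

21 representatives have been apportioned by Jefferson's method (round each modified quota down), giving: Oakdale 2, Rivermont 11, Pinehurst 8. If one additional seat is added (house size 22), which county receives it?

Pinehurst

Priority for the next seat is population ÷ (current seats + 1).
Priorities: Oakdale 90.333, Rivermont 94.750, Pinehurst 95.556.
Highest priority: Pinehurst.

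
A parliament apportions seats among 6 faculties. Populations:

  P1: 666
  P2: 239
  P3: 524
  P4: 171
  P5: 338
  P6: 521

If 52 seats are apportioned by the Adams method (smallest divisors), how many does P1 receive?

14

Standard divisor 2459/52 ≈ 47.288; standard quotas: P1 14.084, P2 5.054, P3 11.081, P4 3.616, P5 7.148, P6 11.017.
Rounding up gives 15, 6, 12, 4, 8, 12 = 57 seats, so the divisor must be adjusted.
With modified divisor 50: modified quotas P1 13.320, P2 4.780, P3 10.480, P4 3.420, P5 6.760, P6 10.420.
Rounding up: P1 14, P2 5, P3 11, P4 4, P5 7, P6 11 (total 52).
P1 receives 14.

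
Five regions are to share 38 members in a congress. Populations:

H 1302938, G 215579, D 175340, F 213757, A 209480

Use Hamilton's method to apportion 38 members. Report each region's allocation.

Standard divisor: 2117094 ÷ 38 = 55713.
Standard quotas: H 23.3866, G 3.8695, D 3.1472, F 3.8368, A 3.7600.
Lower quotas: H 23, G 3, D 3, F 3, A 3 (sum 35, leaving 3 seats).
Remainders in descending order: G 0.8695, F 0.8368, A 0.7600, H 0.3866, D 0.1472.
Largest remainders: G, F, A receive the extra seats.

H 23; G 4; D 3; F 4; A 4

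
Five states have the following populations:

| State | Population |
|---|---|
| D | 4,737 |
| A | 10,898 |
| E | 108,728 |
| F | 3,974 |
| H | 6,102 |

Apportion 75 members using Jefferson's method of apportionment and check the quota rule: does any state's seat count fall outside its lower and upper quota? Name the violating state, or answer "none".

Standard quotas: D 2.643, A 6.080, E 60.657, F 2.217, H 3.404.
Jefferson allocation: D 2, A 6, E 62, F 2, H 3.
E has quota 60.657 (lower 60, upper 61) but receives 62 — outside the quota interval.

E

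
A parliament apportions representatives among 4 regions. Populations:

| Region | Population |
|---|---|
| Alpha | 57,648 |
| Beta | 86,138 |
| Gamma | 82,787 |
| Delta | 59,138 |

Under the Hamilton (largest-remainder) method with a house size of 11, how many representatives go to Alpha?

2

The standard divisor is 285711/11 ≈ 25973.727.
Standard quotas: Alpha 2.2195, Beta 3.3164, Gamma 3.1873, Delta 2.2768.
Lower quotas: Alpha 2, Beta 3, Gamma 3, Delta 2 (sum 10, leaving 1 seat).
Remainders in descending order: Beta 0.3164, Delta 0.2768, Alpha 0.2195, Gamma 0.1873.
The surplus seat goes to Beta.
Alpha receives 2.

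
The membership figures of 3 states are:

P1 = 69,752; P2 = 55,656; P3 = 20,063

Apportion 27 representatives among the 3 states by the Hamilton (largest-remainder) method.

P1 13; P2 10; P3 4

Standard divisor: 145471 ÷ 27 ≈ 5387.815.
Standard quotas: P1 12.9463, P2 10.3300, P3 3.7238.
Lower quotas: P1 12, P2 10, P3 3 (sum 25, leaving 2 seats).
Remainders in descending order: P1 0.9463, P3 0.7238, P2 0.3300.
The surplus seats go to P1, P3.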